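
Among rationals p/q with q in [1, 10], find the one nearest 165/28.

53/9

Expand x = 165/28 as a continued fraction with the Euclidean algorithm:
  165 = 5*28 + 25, so a_0 = 5.
  28 = 1*25 + 3, so a_1 = 1.
  25 = 8*3 + 1, so a_2 = 8.
  3 = 3*1 + 0, so a_3 = 3.
so x = [5; 1, 8, 3].
Convergents (p_i = a_i*p_{i-1} + p_{i-2}, q_i = a_i*q_{i-1} + q_{i-2} with p_{-2}=0, p_{-1}=1, q_{-2}=1, q_{-1}=0), until the denominator exceeds 10:
  i=0: a_0=5, p_0 = 5*1 + 0 = 5, q_0 = 5*0 + 1 = 1.
  i=1: a_1=1, p_1 = 1*5 + 1 = 6, q_1 = 1*1 + 0 = 1.
  i=2: a_2=8, p_2 = 8*6 + 5 = 53, q_2 = 8*1 + 1 = 9.
  i=3: a_3=3, p_3 = 3*53 + 6 = 165, q_3 = 3*9 + 1 = 28.
q_3 = 28 > 10, so the last convergent with denominator <= 10 is p_2/q_2 = 53/9.
The closest fraction with denominator <= 10 is either p_2/q_2 or the intermediate fraction (k*p_2 + p_1)/(k*q_2 + q_1) with the largest k >= 1 whose denominator stays <= 10; these approach x as k grows, and every other convergent or intermediate fraction in range is farther away.
Largest k: floor((10 - q_1)/q_2) = floor((10 - 1)/9) = 1.
That gives (1*53 + 6)/(1*9 + 1) = 59/10.
Compare the errors: |x - 53/9| = |165*9 - 53*28|/(28*9) = 1/252, and |x - 59/10| = |165*10 - 59*28|/(28*10) = 2/280.
Cross-multiplying, 1*280 = 280 < 504 = 2*252, so 1/252 is smaller: the convergent 53/9 is closer to x than 59/10.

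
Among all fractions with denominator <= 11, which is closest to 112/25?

Expand x = 112/25 as a continued fraction with the Euclidean algorithm:
  112 = 4*25 + 12, so a_0 = 4.
  25 = 2*12 + 1, so a_1 = 2.
  12 = 12*1 + 0, so a_2 = 12.
so x = [4; 2, 12].
Convergents (p_i = a_i*p_{i-1} + p_{i-2}, q_i = a_i*q_{i-1} + q_{i-2} with p_{-2}=0, p_{-1}=1, q_{-2}=1, q_{-1}=0), until the denominator exceeds 11:
  i=0: a_0=4, p_0 = 4*1 + 0 = 4, q_0 = 4*0 + 1 = 1.
  i=1: a_1=2, p_1 = 2*4 + 1 = 9, q_1 = 2*1 + 0 = 2.
  i=2: a_2=12, p_2 = 12*9 + 4 = 112, q_2 = 12*2 + 1 = 25.
q_2 = 25 > 11, so the last convergent with denominator <= 11 is p_1/q_1 = 9/2.
The closest fraction with denominator <= 11 is either p_1/q_1 or the intermediate fraction (k*p_1 + p_0)/(k*q_1 + q_0) with the largest k >= 1 whose denominator stays <= 11; these approach x as k grows, and every other convergent or intermediate fraction in range is farther away.
Largest k: floor((11 - q_0)/q_1) = floor((11 - 1)/2) = 5.
That gives (5*9 + 4)/(5*2 + 1) = 49/11.
Compare the errors: |x - 9/2| = |112*2 - 9*25|/(25*2) = 1/50, and |x - 49/11| = |112*11 - 49*25|/(25*11) = 7/275.
Cross-multiplying, 1*275 = 275 < 350 = 7*50, so 1/50 is smaller: the convergent 9/2 is closer to x than 49/11.

9/2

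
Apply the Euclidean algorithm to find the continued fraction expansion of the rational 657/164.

Run the Euclidean algorithm on 657 and 164; the successive quotients are the partial quotients a_0, a_1, ... (each step inverts the fractional part left over by the previous one):
  657 = 4*164 + 1, so a_0 = 4.
  164 = 164*1 + 0, so a_1 = 164.
The remainder reaches 0 after 2 divisions, so the expansion has 2 partial quotients, read off in order.

[4; 164]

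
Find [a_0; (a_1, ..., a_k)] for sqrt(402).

Write x_i = (sqrt(402) + m_i)/d_i with (m_0, d_0) = (0, 1). a_0 = floor(sqrt(402)) = 20, since 20^2 = 400 <= 402 < 441 = 21^2.
Iterate m_{i+1} = d_i*a_i - m_i, d_{i+1} = (402 - m_{i+1}^2)/d_i, a_{i+1} = floor((a_0 + m_{i+1})/d_{i+1}):
  m_1 = 1*20 - 0 = 20, d_1 = (402 - 20^2)/1 = 2/1 = 2, a_1 = floor((20 + 20)/2) = 20.
  m_2 = 2*20 - 20 = 20, d_2 = (402 - 20^2)/2 = 2/2 = 1, a_2 = floor((20 + 20)/1) = 40.
  m_3 = 1*40 - 20 = 20, d_3 = (402 - 20^2)/1 = 2/1 = 2: (m_3, d_3) = (m_1, d_1) = (20, 2), so from here the quotients repeat a_1, a_2; the period length is 2.
Hence the expansion of sqrt(402) is a_0 = 20 followed by the repeating block 20, 40 (period 2).

[20; (20, 40)]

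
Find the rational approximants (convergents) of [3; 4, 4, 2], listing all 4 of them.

Using the convergent recurrence p_i = a_i*p_{i-1} + p_{i-2}, q_i = a_i*q_{i-1} + q_{i-2} with p_{-2}=0, p_{-1}=1, q_{-2}=1, q_{-1}=0:
  i=0: a_0=3, p_0 = 3*1 + 0 = 3, q_0 = 3*0 + 1 = 1.
  i=1: a_1=4, p_1 = 4*3 + 1 = 13, q_1 = 4*1 + 0 = 4.
  i=2: a_2=4, p_2 = 4*13 + 3 = 55, q_2 = 4*4 + 1 = 17.
  i=3: a_3=2, p_3 = 2*55 + 13 = 123, q_3 = 2*17 + 4 = 38.

3/1, 13/4, 55/17, 123/38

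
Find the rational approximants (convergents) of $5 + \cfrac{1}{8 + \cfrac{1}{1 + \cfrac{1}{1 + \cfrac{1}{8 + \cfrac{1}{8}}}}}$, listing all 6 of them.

Using the convergent recurrence p_i = a_i*p_{i-1} + p_{i-2}, q_i = a_i*q_{i-1} + q_{i-2} with p_{-2}=0, p_{-1}=1, q_{-2}=1, q_{-1}=0:
  i=0: a_0=5, p_0 = 5*1 + 0 = 5, q_0 = 5*0 + 1 = 1.
  i=1: a_1=8, p_1 = 8*5 + 1 = 41, q_1 = 8*1 + 0 = 8.
  i=2: a_2=1, p_2 = 1*41 + 5 = 46, q_2 = 1*8 + 1 = 9.
  i=3: a_3=1, p_3 = 1*46 + 41 = 87, q_3 = 1*9 + 8 = 17.
  i=4: a_4=8, p_4 = 8*87 + 46 = 742, q_4 = 8*17 + 9 = 145.
  i=5: a_5=8, p_5 = 8*742 + 87 = 6023, q_5 = 8*145 + 17 = 1177.

5/1, 41/8, 46/9, 87/17, 742/145, 6023/1177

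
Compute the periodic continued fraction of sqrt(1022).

Write x_i = (sqrt(1022) + m_i)/d_i with (m_0, d_0) = (0, 1). a_0 = floor(sqrt(1022)) = 31, since 31^2 = 961 <= 1022 < 1024 = 32^2.
Iterate m_{i+1} = d_i*a_i - m_i, d_{i+1} = (1022 - m_{i+1}^2)/d_i, a_{i+1} = floor((a_0 + m_{i+1})/d_{i+1}):
  m_1 = 1*31 - 0 = 31, d_1 = (1022 - 31^2)/1 = 61/1 = 61, a_1 = floor((31 + 31)/61) = 1.
  m_2 = 61*1 - 31 = 30, d_2 = (1022 - 30^2)/61 = 122/61 = 2, a_2 = floor((31 + 30)/2) = 30.
  m_3 = 2*30 - 30 = 30, d_3 = (1022 - 30^2)/2 = 122/2 = 61, a_3 = floor((31 + 30)/61) = 1.
  m_4 = 61*1 - 30 = 31, d_4 = (1022 - 31^2)/61 = 61/61 = 1, a_4 = floor((31 + 31)/1) = 62.
  m_5 = 1*62 - 31 = 31, d_5 = (1022 - 31^2)/1 = 61/1 = 61: (m_5, d_5) = (m_1, d_1) = (31, 61), so from here the quotients repeat a_1, ..., a_4; the period length is 4.
Hence the expansion of sqrt(1022) is a_0 = 31 followed by the repeating block 1, 30, 1, 62 (period 4).

[31; (1, 30, 1, 62)]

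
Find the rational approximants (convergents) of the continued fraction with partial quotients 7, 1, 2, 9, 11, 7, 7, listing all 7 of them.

7/1, 8/1, 23/3, 215/28, 2388/311, 16931/2205, 120905/15746

Using the convergent recurrence p_i = a_i*p_{i-1} + p_{i-2}, q_i = a_i*q_{i-1} + q_{i-2} with p_{-2}=0, p_{-1}=1, q_{-2}=1, q_{-1}=0:
  i=0: a_0=7, p_0 = 7*1 + 0 = 7, q_0 = 7*0 + 1 = 1.
  i=1: a_1=1, p_1 = 1*7 + 1 = 8, q_1 = 1*1 + 0 = 1.
  i=2: a_2=2, p_2 = 2*8 + 7 = 23, q_2 = 2*1 + 1 = 3.
  i=3: a_3=9, p_3 = 9*23 + 8 = 215, q_3 = 9*3 + 1 = 28.
  i=4: a_4=11, p_4 = 11*215 + 23 = 2388, q_4 = 11*28 + 3 = 311.
  i=5: a_5=7, p_5 = 7*2388 + 215 = 16931, q_5 = 7*311 + 28 = 2205.
  i=6: a_6=7, p_6 = 7*16931 + 2388 = 120905, q_6 = 7*2205 + 311 = 15746.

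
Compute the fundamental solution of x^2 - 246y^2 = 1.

(x, y) = (88805, 5662)

First expand sqrt(246) as a continued fraction. With x_i = (sqrt(246) + m_i)/d_i and (m_0, d_0) = (0, 1): a_0 = floor(sqrt(246)) = 15, since 15^2 = 225 <= 246 < 256 = 16^2.
Iterate m_{i+1} = d_i*a_i - m_i, d_{i+1} = (246 - m_{i+1}^2)/d_i, a_{i+1} = floor((a_0 + m_{i+1})/d_{i+1}):
  m_1 = 1*15 - 0 = 15, d_1 = (246 - 15^2)/1 = 21/1 = 21, a_1 = floor((15 + 15)/21) = 1.
  m_2 = 21*1 - 15 = 6, d_2 = (246 - 6^2)/21 = 210/21 = 10, a_2 = floor((15 + 6)/10) = 2.
  m_3 = 10*2 - 6 = 14, d_3 = (246 - 14^2)/10 = 50/10 = 5, a_3 = floor((15 + 14)/5) = 5.
  m_4 = 5*5 - 14 = 11, d_4 = (246 - 11^2)/5 = 125/5 = 25, a_4 = floor((15 + 11)/25) = 1.
  m_5 = 25*1 - 11 = 14, d_5 = (246 - 14^2)/25 = 50/25 = 2, a_5 = floor((15 + 14)/2) = 14.
  m_6 = 2*14 - 14 = 14, d_6 = (246 - 14^2)/2 = 50/2 = 25, a_6 = floor((15 + 14)/25) = 1.
  m_7 = 25*1 - 14 = 11, d_7 = (246 - 11^2)/25 = 125/25 = 5, a_7 = floor((15 + 11)/5) = 5.
  m_8 = 5*5 - 11 = 14, d_8 = (246 - 14^2)/5 = 50/5 = 10, a_8 = floor((15 + 14)/10) = 2.
  m_9 = 10*2 - 14 = 6, d_9 = (246 - 6^2)/10 = 210/10 = 21, a_9 = floor((15 + 6)/21) = 1.
  m_10 = 21*1 - 6 = 15, d_10 = (246 - 15^2)/21 = 21/21 = 1, a_10 = floor((15 + 15)/1) = 30.
  m_11 = 1*30 - 15 = 15, d_11 = (246 - 15^2)/1 = 21/1 = 21: (m_11, d_11) = (m_1, d_1) = (15, 21), so from here the quotients repeat a_1, ..., a_10; the period length is 10.
So sqrt(246) = [15; (1, 2, 5, 1, 14, 1, 5, 2, 1, 30)] with period length k = 10.
k is even, so the fundamental solution of x^2 - 246y^2 = 1 is (p_{k-1}, q_{k-1}) = (p_9, q_9); compute convergents through index 9.
Convergents (p_i = a_i*p_{i-1} + p_{i-2}, q_i = a_i*q_{i-1} + q_{i-2} with p_{-2}=0, p_{-1}=1, q_{-2}=1, q_{-1}=0):
  i=0: a_0=15, p_0 = 15*1 + 0 = 15, q_0 = 15*0 + 1 = 1.
  i=1: a_1=1, p_1 = 1*15 + 1 = 16, q_1 = 1*1 + 0 = 1.
  i=2: a_2=2, p_2 = 2*16 + 15 = 47, q_2 = 2*1 + 1 = 3.
  i=3: a_3=5, p_3 = 5*47 + 16 = 251, q_3 = 5*3 + 1 = 16.
  i=4: a_4=1, p_4 = 1*251 + 47 = 298, q_4 = 1*16 + 3 = 19.
  i=5: a_5=14, p_5 = 14*298 + 251 = 4423, q_5 = 14*19 + 16 = 282.
  i=6: a_6=1, p_6 = 1*4423 + 298 = 4721, q_6 = 1*282 + 19 = 301.
  i=7: a_7=5, p_7 = 5*4721 + 4423 = 28028, q_7 = 5*301 + 282 = 1787.
  i=8: a_8=2, p_8 = 2*28028 + 4721 = 60777, q_8 = 2*1787 + 301 = 3875.
  i=9: a_9=1, p_9 = 1*60777 + 28028 = 88805, q_9 = 1*3875 + 1787 = 5662.
Check: 88805^2 - 246*5662^2 = 7886328025 - 7886328024 = 1, so (x, y) = (88805, 5662) solves the equation, and by the theorem it is the least positive solution.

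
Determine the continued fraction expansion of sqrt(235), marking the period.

[15; (3, 30)]

Write x_i = (sqrt(235) + m_i)/d_i with (m_0, d_0) = (0, 1). a_0 = floor(sqrt(235)) = 15, since 15^2 = 225 <= 235 < 256 = 16^2.
Iterate m_{i+1} = d_i*a_i - m_i, d_{i+1} = (235 - m_{i+1}^2)/d_i, a_{i+1} = floor((a_0 + m_{i+1})/d_{i+1}):
  m_1 = 1*15 - 0 = 15, d_1 = (235 - 15^2)/1 = 10/1 = 10, a_1 = floor((15 + 15)/10) = 3.
  m_2 = 10*3 - 15 = 15, d_2 = (235 - 15^2)/10 = 10/10 = 1, a_2 = floor((15 + 15)/1) = 30.
  m_3 = 1*30 - 15 = 15, d_3 = (235 - 15^2)/1 = 10/1 = 10: (m_3, d_3) = (m_1, d_1) = (15, 10), so from here the quotients repeat a_1, a_2; the period length is 2.
Hence the expansion of sqrt(235) is a_0 = 15 followed by the repeating block 3, 30 (period 2).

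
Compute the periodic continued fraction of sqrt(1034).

Write x_i = (sqrt(1034) + m_i)/d_i with (m_0, d_0) = (0, 1). a_0 = floor(sqrt(1034)) = 32, since 32^2 = 1024 <= 1034 < 1089 = 33^2.
Iterate m_{i+1} = d_i*a_i - m_i, d_{i+1} = (1034 - m_{i+1}^2)/d_i, a_{i+1} = floor((a_0 + m_{i+1})/d_{i+1}):
  m_1 = 1*32 - 0 = 32, d_1 = (1034 - 32^2)/1 = 10/1 = 10, a_1 = floor((32 + 32)/10) = 6.
  m_2 = 10*6 - 32 = 28, d_2 = (1034 - 28^2)/10 = 250/10 = 25, a_2 = floor((32 + 28)/25) = 2.
  m_3 = 25*2 - 28 = 22, d_3 = (1034 - 22^2)/25 = 550/25 = 22, a_3 = floor((32 + 22)/22) = 2.
  m_4 = 22*2 - 22 = 22, d_4 = (1034 - 22^2)/22 = 550/22 = 25, a_4 = floor((32 + 22)/25) = 2.
  m_5 = 25*2 - 22 = 28, d_5 = (1034 - 28^2)/25 = 250/25 = 10, a_5 = floor((32 + 28)/10) = 6.
  m_6 = 10*6 - 28 = 32, d_6 = (1034 - 32^2)/10 = 10/10 = 1, a_6 = floor((32 + 32)/1) = 64.
  m_7 = 1*64 - 32 = 32, d_7 = (1034 - 32^2)/1 = 10/1 = 10: (m_7, d_7) = (m_1, d_1) = (32, 10), so from here the quotients repeat a_1, ..., a_6; the period length is 6.
Hence the expansion of sqrt(1034) is a_0 = 32 followed by the repeating block 6, 2, 2, 2, 6, 64 (period 6).

[32; (6, 2, 2, 2, 6, 64)]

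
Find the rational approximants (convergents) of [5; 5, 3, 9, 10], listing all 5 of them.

Using the convergent recurrence p_i = a_i*p_{i-1} + p_{i-2}, q_i = a_i*q_{i-1} + q_{i-2} with p_{-2}=0, p_{-1}=1, q_{-2}=1, q_{-1}=0:
  i=0: a_0=5, p_0 = 5*1 + 0 = 5, q_0 = 5*0 + 1 = 1.
  i=1: a_1=5, p_1 = 5*5 + 1 = 26, q_1 = 5*1 + 0 = 5.
  i=2: a_2=3, p_2 = 3*26 + 5 = 83, q_2 = 3*5 + 1 = 16.
  i=3: a_3=9, p_3 = 9*83 + 26 = 773, q_3 = 9*16 + 5 = 149.
  i=4: a_4=10, p_4 = 10*773 + 83 = 7813, q_4 = 10*149 + 16 = 1506.

5/1, 26/5, 83/16, 773/149, 7813/1506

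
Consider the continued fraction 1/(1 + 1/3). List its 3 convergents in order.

Using the convergent recurrence p_i = a_i*p_{i-1} + p_{i-2}, q_i = a_i*q_{i-1} + q_{i-2} with p_{-2}=0, p_{-1}=1, q_{-2}=1, q_{-1}=0:
  i=0: a_0=0, p_0 = 0*1 + 0 = 0, q_0 = 0*0 + 1 = 1.
  i=1: a_1=1, p_1 = 1*0 + 1 = 1, q_1 = 1*1 + 0 = 1.
  i=2: a_2=3, p_2 = 3*1 + 0 = 3, q_2 = 3*1 + 1 = 4.

0/1, 1/1, 3/4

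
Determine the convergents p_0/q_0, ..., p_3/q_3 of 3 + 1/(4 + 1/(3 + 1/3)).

Using the convergent recurrence p_i = a_i*p_{i-1} + p_{i-2}, q_i = a_i*q_{i-1} + q_{i-2} with p_{-2}=0, p_{-1}=1, q_{-2}=1, q_{-1}=0:
  i=0: a_0=3, p_0 = 3*1 + 0 = 3, q_0 = 3*0 + 1 = 1.
  i=1: a_1=4, p_1 = 4*3 + 1 = 13, q_1 = 4*1 + 0 = 4.
  i=2: a_2=3, p_2 = 3*13 + 3 = 42, q_2 = 3*4 + 1 = 13.
  i=3: a_3=3, p_3 = 3*42 + 13 = 139, q_3 = 3*13 + 4 = 43.

3/1, 13/4, 42/13, 139/43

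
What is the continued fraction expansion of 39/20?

Run the Euclidean algorithm on 39 and 20; the successive quotients are the partial quotients a_0, a_1, ... (each step inverts the fractional part left over by the previous one):
  39 = 1*20 + 19, so a_0 = 1.
  20 = 1*19 + 1, so a_1 = 1.
  19 = 19*1 + 0, so a_2 = 19.
The remainder reaches 0 after 3 divisions, so the expansion has 3 partial quotients, read off in order.

[1; 1, 19]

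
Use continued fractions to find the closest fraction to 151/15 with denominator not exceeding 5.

Expand x = 151/15 as a continued fraction with the Euclidean algorithm:
  151 = 10*15 + 1, so a_0 = 10.
  15 = 15*1 + 0, so a_1 = 15.
so x = [10; 15].
Convergents (p_i = a_i*p_{i-1} + p_{i-2}, q_i = a_i*q_{i-1} + q_{i-2} with p_{-2}=0, p_{-1}=1, q_{-2}=1, q_{-1}=0), until the denominator exceeds 5:
  i=0: a_0=10, p_0 = 10*1 + 0 = 10, q_0 = 10*0 + 1 = 1.
  i=1: a_1=15, p_1 = 15*10 + 1 = 151, q_1 = 15*1 + 0 = 15.
q_1 = 15 > 5, so the last convergent with denominator <= 5 is p_0/q_0 = 10/1.
The closest fraction with denominator <= 5 is either p_0/q_0 or the intermediate fraction (k*p_0 + p_{-1})/(k*q_0 + q_{-1}) with the largest k >= 1 whose denominator stays <= 5; these approach x as k grows, and every other convergent or intermediate fraction in range is farther away.
Largest k: floor((5 - q_{-1})/q_0) = floor((5 - 0)/1) = 5 (using the seeds p_{-1} = 1, q_{-1} = 0).
That gives (5*10 + 1)/(5*1 + 0) = 51/5.
Compare the errors: |x - 10/1| = |151*1 - 10*15|/(15*1) = 1/15, and |x - 51/5| = |151*5 - 51*15|/(15*5) = 10/75.
Cross-multiplying, 1*75 = 75 < 150 = 10*15, so 1/15 is smaller: the convergent 10/1 is closer to x than 51/5.

10/1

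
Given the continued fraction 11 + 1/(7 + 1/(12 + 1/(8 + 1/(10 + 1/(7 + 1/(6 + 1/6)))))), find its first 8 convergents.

Using the convergent recurrence p_i = a_i*p_{i-1} + p_{i-2}, q_i = a_i*q_{i-1} + q_{i-2} with p_{-2}=0, p_{-1}=1, q_{-2}=1, q_{-1}=0:
  i=0: a_0=11, p_0 = 11*1 + 0 = 11, q_0 = 11*0 + 1 = 1.
  i=1: a_1=7, p_1 = 7*11 + 1 = 78, q_1 = 7*1 + 0 = 7.
  i=2: a_2=12, p_2 = 12*78 + 11 = 947, q_2 = 12*7 + 1 = 85.
  i=3: a_3=8, p_3 = 8*947 + 78 = 7654, q_3 = 8*85 + 7 = 687.
  i=4: a_4=10, p_4 = 10*7654 + 947 = 77487, q_4 = 10*687 + 85 = 6955.
  i=5: a_5=7, p_5 = 7*77487 + 7654 = 550063, q_5 = 7*6955 + 687 = 49372.
  i=6: a_6=6, p_6 = 6*550063 + 77487 = 3377865, q_6 = 6*49372 + 6955 = 303187.
  i=7: a_7=6, p_7 = 6*3377865 + 550063 = 20817253, q_7 = 6*303187 + 49372 = 1868494.

11/1, 78/7, 947/85, 7654/687, 77487/6955, 550063/49372, 3377865/303187, 20817253/1868494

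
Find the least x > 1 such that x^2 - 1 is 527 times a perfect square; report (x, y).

(x, y) = (528, 23)

First expand sqrt(527) as a continued fraction. With x_i = (sqrt(527) + m_i)/d_i and (m_0, d_0) = (0, 1): a_0 = floor(sqrt(527)) = 22, since 22^2 = 484 <= 527 < 529 = 23^2.
Iterate m_{i+1} = d_i*a_i - m_i, d_{i+1} = (527 - m_{i+1}^2)/d_i, a_{i+1} = floor((a_0 + m_{i+1})/d_{i+1}):
  m_1 = 1*22 - 0 = 22, d_1 = (527 - 22^2)/1 = 43/1 = 43, a_1 = floor((22 + 22)/43) = 1.
  m_2 = 43*1 - 22 = 21, d_2 = (527 - 21^2)/43 = 86/43 = 2, a_2 = floor((22 + 21)/2) = 21.
  m_3 = 2*21 - 21 = 21, d_3 = (527 - 21^2)/2 = 86/2 = 43, a_3 = floor((22 + 21)/43) = 1.
  m_4 = 43*1 - 21 = 22, d_4 = (527 - 22^2)/43 = 43/43 = 1, a_4 = floor((22 + 22)/1) = 44.
  m_5 = 1*44 - 22 = 22, d_5 = (527 - 22^2)/1 = 43/1 = 43: (m_5, d_5) = (m_1, d_1) = (22, 43), so from here the quotients repeat a_1, ..., a_4; the period length is 4.
So sqrt(527) = [22; (1, 21, 1, 44)] with period length k = 4.
k is even, so the fundamental solution of x^2 - 527y^2 = 1 is (p_{k-1}, q_{k-1}) = (p_3, q_3); compute convergents through index 3.
Convergents (p_i = a_i*p_{i-1} + p_{i-2}, q_i = a_i*q_{i-1} + q_{i-2} with p_{-2}=0, p_{-1}=1, q_{-2}=1, q_{-1}=0):
  i=0: a_0=22, p_0 = 22*1 + 0 = 22, q_0 = 22*0 + 1 = 1.
  i=1: a_1=1, p_1 = 1*22 + 1 = 23, q_1 = 1*1 + 0 = 1.
  i=2: a_2=21, p_2 = 21*23 + 22 = 505, q_2 = 21*1 + 1 = 22.
  i=3: a_3=1, p_3 = 1*505 + 23 = 528, q_3 = 1*22 + 1 = 23.
Check: 528^2 - 527*23^2 = 278784 - 278783 = 1, so (x, y) = (528, 23) solves the equation, and by the theorem it is the least positive solution.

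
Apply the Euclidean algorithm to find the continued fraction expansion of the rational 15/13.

[1; 6, 2]

Run the Euclidean algorithm on 15 and 13; the successive quotients are the partial quotients a_0, a_1, ... (each step inverts the fractional part left over by the previous one):
  15 = 1*13 + 2, so a_0 = 1.
  13 = 6*2 + 1, so a_1 = 6.
  2 = 2*1 + 0, so a_2 = 2.
The remainder reaches 0 after 3 divisions, so the expansion has 3 partial quotients, read off in order.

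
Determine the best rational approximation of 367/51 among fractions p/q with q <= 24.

36/5

Expand x = 367/51 as a continued fraction with the Euclidean algorithm:
  367 = 7*51 + 10, so a_0 = 7.
  51 = 5*10 + 1, so a_1 = 5.
  10 = 10*1 + 0, so a_2 = 10.
so x = [7; 5, 10].
Convergents (p_i = a_i*p_{i-1} + p_{i-2}, q_i = a_i*q_{i-1} + q_{i-2} with p_{-2}=0, p_{-1}=1, q_{-2}=1, q_{-1}=0), until the denominator exceeds 24:
  i=0: a_0=7, p_0 = 7*1 + 0 = 7, q_0 = 7*0 + 1 = 1.
  i=1: a_1=5, p_1 = 5*7 + 1 = 36, q_1 = 5*1 + 0 = 5.
  i=2: a_2=10, p_2 = 10*36 + 7 = 367, q_2 = 10*5 + 1 = 51.
q_2 = 51 > 24, so the last convergent with denominator <= 24 is p_1/q_1 = 36/5.
The closest fraction with denominator <= 24 is either p_1/q_1 or the intermediate fraction (k*p_1 + p_0)/(k*q_1 + q_0) with the largest k >= 1 whose denominator stays <= 24; these approach x as k grows, and every other convergent or intermediate fraction in range is farther away.
Largest k: floor((24 - q_0)/q_1) = floor((24 - 1)/5) = 4.
That gives (4*36 + 7)/(4*5 + 1) = 151/21.
Compare the errors: |x - 36/5| = |367*5 - 36*51|/(51*5) = 1/255, and |x - 151/21| = |367*21 - 151*51|/(51*21) = 6/1071.
Cross-multiplying, 1*1071 = 1071 < 1530 = 6*255, so 1/255 is smaller: the convergent 36/5 is closer to x than 151/21.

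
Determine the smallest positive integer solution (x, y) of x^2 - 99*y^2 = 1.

First expand sqrt(99) as a continued fraction. With x_i = (sqrt(99) + m_i)/d_i and (m_0, d_0) = (0, 1): a_0 = floor(sqrt(99)) = 9, since 9^2 = 81 <= 99 < 100 = 10^2.
Iterate m_{i+1} = d_i*a_i - m_i, d_{i+1} = (99 - m_{i+1}^2)/d_i, a_{i+1} = floor((a_0 + m_{i+1})/d_{i+1}):
  m_1 = 1*9 - 0 = 9, d_1 = (99 - 9^2)/1 = 18/1 = 18, a_1 = floor((9 + 9)/18) = 1.
  m_2 = 18*1 - 9 = 9, d_2 = (99 - 9^2)/18 = 18/18 = 1, a_2 = floor((9 + 9)/1) = 18.
  m_3 = 1*18 - 9 = 9, d_3 = (99 - 9^2)/1 = 18/1 = 18: (m_3, d_3) = (m_1, d_1) = (9, 18), so from here the quotients repeat a_1, a_2; the period length is 2.
So sqrt(99) = [9; (1, 18)] with period length k = 2.
k is even, so the fundamental solution of x^2 - 99y^2 = 1 is (p_{k-1}, q_{k-1}) = (p_1, q_1); compute convergents through index 1.
Convergents (p_i = a_i*p_{i-1} + p_{i-2}, q_i = a_i*q_{i-1} + q_{i-2} with p_{-2}=0, p_{-1}=1, q_{-2}=1, q_{-1}=0):
  i=0: a_0=9, p_0 = 9*1 + 0 = 9, q_0 = 9*0 + 1 = 1.
  i=1: a_1=1, p_1 = 1*9 + 1 = 10, q_1 = 1*1 + 0 = 1.
Check: 10^2 - 99*1^2 = 100 - 99 = 1, so (x, y) = (10, 1) solves the equation, and by the theorem it is the least positive solution.

(x, y) = (10, 1)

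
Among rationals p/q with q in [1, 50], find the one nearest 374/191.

Expand x = 374/191 as a continued fraction with the Euclidean algorithm:
  374 = 1*191 + 183, so a_0 = 1.
  191 = 1*183 + 8, so a_1 = 1.
  183 = 22*8 + 7, so a_2 = 22.
  8 = 1*7 + 1, so a_3 = 1.
  7 = 7*1 + 0, so a_4 = 7.
so x = [1; 1, 22, 1, 7].
Convergents (p_i = a_i*p_{i-1} + p_{i-2}, q_i = a_i*q_{i-1} + q_{i-2} with p_{-2}=0, p_{-1}=1, q_{-2}=1, q_{-1}=0), until the denominator exceeds 50:
  i=0: a_0=1, p_0 = 1*1 + 0 = 1, q_0 = 1*0 + 1 = 1.
  i=1: a_1=1, p_1 = 1*1 + 1 = 2, q_1 = 1*1 + 0 = 1.
  i=2: a_2=22, p_2 = 22*2 + 1 = 45, q_2 = 22*1 + 1 = 23.
  i=3: a_3=1, p_3 = 1*45 + 2 = 47, q_3 = 1*23 + 1 = 24.
  i=4: a_4=7, p_4 = 7*47 + 45 = 374, q_4 = 7*24 + 23 = 191.
q_4 = 191 > 50, so the last convergent with denominator <= 50 is p_3/q_3 = 47/24.
The closest fraction with denominator <= 50 is either p_3/q_3 or the intermediate fraction (k*p_3 + p_2)/(k*q_3 + q_2) with the largest k >= 1 whose denominator stays <= 50; these approach x as k grows, and every other convergent or intermediate fraction in range is farther away.
Largest k: floor((50 - q_2)/q_3) = floor((50 - 23)/24) = 1.
That gives (1*47 + 45)/(1*24 + 23) = 92/47.
Compare the errors: |x - 47/24| = |374*24 - 47*191|/(191*24) = 1/4584, and |x - 92/47| = |374*47 - 92*191|/(191*47) = 6/8977.
Cross-multiplying, 1*8977 = 8977 < 27504 = 6*4584, so 1/4584 is smaller: the convergent 47/24 is closer to x than 92/47.

47/24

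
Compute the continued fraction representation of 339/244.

Run the Euclidean algorithm on 339 and 244; the successive quotients are the partial quotients a_0, a_1, ... (each step inverts the fractional part left over by the previous one):
  339 = 1*244 + 95, so a_0 = 1.
  244 = 2*95 + 54, so a_1 = 2.
  95 = 1*54 + 41, so a_2 = 1.
  54 = 1*41 + 13, so a_3 = 1.
  41 = 3*13 + 2, so a_4 = 3.
  13 = 6*2 + 1, so a_5 = 6.
  2 = 2*1 + 0, so a_6 = 2.
The remainder reaches 0 after 7 divisions, so the expansion has 7 partial quotients, read off in order.

[1; 2, 1, 1, 3, 6, 2]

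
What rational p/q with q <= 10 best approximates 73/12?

61/10

Expand x = 73/12 as a continued fraction with the Euclidean algorithm:
  73 = 6*12 + 1, so a_0 = 6.
  12 = 12*1 + 0, so a_1 = 12.
so x = [6; 12].
Convergents (p_i = a_i*p_{i-1} + p_{i-2}, q_i = a_i*q_{i-1} + q_{i-2} with p_{-2}=0, p_{-1}=1, q_{-2}=1, q_{-1}=0), until the denominator exceeds 10:
  i=0: a_0=6, p_0 = 6*1 + 0 = 6, q_0 = 6*0 + 1 = 1.
  i=1: a_1=12, p_1 = 12*6 + 1 = 73, q_1 = 12*1 + 0 = 12.
q_1 = 12 > 10, so the last convergent with denominator <= 10 is p_0/q_0 = 6/1.
The closest fraction with denominator <= 10 is either p_0/q_0 or the intermediate fraction (k*p_0 + p_{-1})/(k*q_0 + q_{-1}) with the largest k >= 1 whose denominator stays <= 10; these approach x as k grows, and every other convergent or intermediate fraction in range is farther away.
Largest k: floor((10 - q_{-1})/q_0) = floor((10 - 0)/1) = 10 (using the seeds p_{-1} = 1, q_{-1} = 0).
That gives (10*6 + 1)/(10*1 + 0) = 61/10.
Compare the errors: |x - 6/1| = |73*1 - 6*12|/(12*1) = 1/12, and |x - 61/10| = |73*10 - 61*12|/(12*10) = 2/120.
Cross-multiplying, 2*12 = 24 < 120 = 1*120, so 2/120 is smaller: the intermediate fraction 61/10 is closer to x than 6/1.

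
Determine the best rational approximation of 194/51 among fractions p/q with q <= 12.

19/5

Expand x = 194/51 as a continued fraction with the Euclidean algorithm:
  194 = 3*51 + 41, so a_0 = 3.
  51 = 1*41 + 10, so a_1 = 1.
  41 = 4*10 + 1, so a_2 = 4.
  10 = 10*1 + 0, so a_3 = 10.
so x = [3; 1, 4, 10].
Convergents (p_i = a_i*p_{i-1} + p_{i-2}, q_i = a_i*q_{i-1} + q_{i-2} with p_{-2}=0, p_{-1}=1, q_{-2}=1, q_{-1}=0), until the denominator exceeds 12:
  i=0: a_0=3, p_0 = 3*1 + 0 = 3, q_0 = 3*0 + 1 = 1.
  i=1: a_1=1, p_1 = 1*3 + 1 = 4, q_1 = 1*1 + 0 = 1.
  i=2: a_2=4, p_2 = 4*4 + 3 = 19, q_2 = 4*1 + 1 = 5.
  i=3: a_3=10, p_3 = 10*19 + 4 = 194, q_3 = 10*5 + 1 = 51.
q_3 = 51 > 12, so the last convergent with denominator <= 12 is p_2/q_2 = 19/5.
The closest fraction with denominator <= 12 is either p_2/q_2 or the intermediate fraction (k*p_2 + p_1)/(k*q_2 + q_1) with the largest k >= 1 whose denominator stays <= 12; these approach x as k grows, and every other convergent or intermediate fraction in range is farther away.
Largest k: floor((12 - q_1)/q_2) = floor((12 - 1)/5) = 2.
That gives (2*19 + 4)/(2*5 + 1) = 42/11.
Compare the errors: |x - 19/5| = |194*5 - 19*51|/(51*5) = 1/255, and |x - 42/11| = |194*11 - 42*51|/(51*11) = 8/561.
Cross-multiplying, 1*561 = 561 < 2040 = 8*255, so 1/255 is smaller: the convergent 19/5 is closer to x than 42/11.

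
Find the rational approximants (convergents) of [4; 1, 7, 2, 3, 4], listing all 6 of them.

4/1, 5/1, 39/8, 83/17, 288/59, 1235/253

Using the convergent recurrence p_i = a_i*p_{i-1} + p_{i-2}, q_i = a_i*q_{i-1} + q_{i-2} with p_{-2}=0, p_{-1}=1, q_{-2}=1, q_{-1}=0:
  i=0: a_0=4, p_0 = 4*1 + 0 = 4, q_0 = 4*0 + 1 = 1.
  i=1: a_1=1, p_1 = 1*4 + 1 = 5, q_1 = 1*1 + 0 = 1.
  i=2: a_2=7, p_2 = 7*5 + 4 = 39, q_2 = 7*1 + 1 = 8.
  i=3: a_3=2, p_3 = 2*39 + 5 = 83, q_3 = 2*8 + 1 = 17.
  i=4: a_4=3, p_4 = 3*83 + 39 = 288, q_4 = 3*17 + 8 = 59.
  i=5: a_5=4, p_5 = 4*288 + 83 = 1235, q_5 = 4*59 + 17 = 253.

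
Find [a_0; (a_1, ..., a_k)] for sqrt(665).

Write x_i = (sqrt(665) + m_i)/d_i with (m_0, d_0) = (0, 1). a_0 = floor(sqrt(665)) = 25, since 25^2 = 625 <= 665 < 676 = 26^2.
Iterate m_{i+1} = d_i*a_i - m_i, d_{i+1} = (665 - m_{i+1}^2)/d_i, a_{i+1} = floor((a_0 + m_{i+1})/d_{i+1}):
  m_1 = 1*25 - 0 = 25, d_1 = (665 - 25^2)/1 = 40/1 = 40, a_1 = floor((25 + 25)/40) = 1.
  m_2 = 40*1 - 25 = 15, d_2 = (665 - 15^2)/40 = 440/40 = 11, a_2 = floor((25 + 15)/11) = 3.
  m_3 = 11*3 - 15 = 18, d_3 = (665 - 18^2)/11 = 341/11 = 31, a_3 = floor((25 + 18)/31) = 1.
  m_4 = 31*1 - 18 = 13, d_4 = (665 - 13^2)/31 = 496/31 = 16, a_4 = floor((25 + 13)/16) = 2.
  m_5 = 16*2 - 13 = 19, d_5 = (665 - 19^2)/16 = 304/16 = 19, a_5 = floor((25 + 19)/19) = 2.
  m_6 = 19*2 - 19 = 19, d_6 = (665 - 19^2)/19 = 304/19 = 16, a_6 = floor((25 + 19)/16) = 2.
  m_7 = 16*2 - 19 = 13, d_7 = (665 - 13^2)/16 = 496/16 = 31, a_7 = floor((25 + 13)/31) = 1.
  m_8 = 31*1 - 13 = 18, d_8 = (665 - 18^2)/31 = 341/31 = 11, a_8 = floor((25 + 18)/11) = 3.
  m_9 = 11*3 - 18 = 15, d_9 = (665 - 15^2)/11 = 440/11 = 40, a_9 = floor((25 + 15)/40) = 1.
  m_10 = 40*1 - 15 = 25, d_10 = (665 - 25^2)/40 = 40/40 = 1, a_10 = floor((25 + 25)/1) = 50.
  m_11 = 1*50 - 25 = 25, d_11 = (665 - 25^2)/1 = 40/1 = 40: (m_11, d_11) = (m_1, d_1) = (25, 40), so from here the quotients repeat a_1, ..., a_10; the period length is 10.
Hence the expansion of sqrt(665) is a_0 = 25 followed by the repeating block 1, 3, 1, 2, 2, 2, 1, 3, 1, 50 (period 10).

[25; (1, 3, 1, 2, 2, 2, 1, 3, 1, 50)]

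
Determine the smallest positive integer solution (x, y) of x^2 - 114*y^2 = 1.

First expand sqrt(114) as a continued fraction. With x_i = (sqrt(114) + m_i)/d_i and (m_0, d_0) = (0, 1): a_0 = floor(sqrt(114)) = 10, since 10^2 = 100 <= 114 < 121 = 11^2.
Iterate m_{i+1} = d_i*a_i - m_i, d_{i+1} = (114 - m_{i+1}^2)/d_i, a_{i+1} = floor((a_0 + m_{i+1})/d_{i+1}):
  m_1 = 1*10 - 0 = 10, d_1 = (114 - 10^2)/1 = 14/1 = 14, a_1 = floor((10 + 10)/14) = 1.
  m_2 = 14*1 - 10 = 4, d_2 = (114 - 4^2)/14 = 98/14 = 7, a_2 = floor((10 + 4)/7) = 2.
  m_3 = 7*2 - 4 = 10, d_3 = (114 - 10^2)/7 = 14/7 = 2, a_3 = floor((10 + 10)/2) = 10.
  m_4 = 2*10 - 10 = 10, d_4 = (114 - 10^2)/2 = 14/2 = 7, a_4 = floor((10 + 10)/7) = 2.
  m_5 = 7*2 - 10 = 4, d_5 = (114 - 4^2)/7 = 98/7 = 14, a_5 = floor((10 + 4)/14) = 1.
  m_6 = 14*1 - 4 = 10, d_6 = (114 - 10^2)/14 = 14/14 = 1, a_6 = floor((10 + 10)/1) = 20.
  m_7 = 1*20 - 10 = 10, d_7 = (114 - 10^2)/1 = 14/1 = 14: (m_7, d_7) = (m_1, d_1) = (10, 14), so from here the quotients repeat a_1, ..., a_6; the period length is 6.
So sqrt(114) = [10; (1, 2, 10, 2, 1, 20)] with period length k = 6.
k is even, so the fundamental solution of x^2 - 114y^2 = 1 is (p_{k-1}, q_{k-1}) = (p_5, q_5); compute convergents through index 5.
Convergents (p_i = a_i*p_{i-1} + p_{i-2}, q_i = a_i*q_{i-1} + q_{i-2} with p_{-2}=0, p_{-1}=1, q_{-2}=1, q_{-1}=0):
  i=0: a_0=10, p_0 = 10*1 + 0 = 10, q_0 = 10*0 + 1 = 1.
  i=1: a_1=1, p_1 = 1*10 + 1 = 11, q_1 = 1*1 + 0 = 1.
  i=2: a_2=2, p_2 = 2*11 + 10 = 32, q_2 = 2*1 + 1 = 3.
  i=3: a_3=10, p_3 = 10*32 + 11 = 331, q_3 = 10*3 + 1 = 31.
  i=4: a_4=2, p_4 = 2*331 + 32 = 694, q_4 = 2*31 + 3 = 65.
  i=5: a_5=1, p_5 = 1*694 + 331 = 1025, q_5 = 1*65 + 31 = 96.
Check: 1025^2 - 114*96^2 = 1050625 - 1050624 = 1, so (x, y) = (1025, 96) solves the equation, and by the theorem it is the least positive solution.

(x, y) = (1025, 96)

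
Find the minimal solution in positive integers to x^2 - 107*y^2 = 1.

(x, y) = (962, 93)

First expand sqrt(107) as a continued fraction. With x_i = (sqrt(107) + m_i)/d_i and (m_0, d_0) = (0, 1): a_0 = floor(sqrt(107)) = 10, since 10^2 = 100 <= 107 < 121 = 11^2.
Iterate m_{i+1} = d_i*a_i - m_i, d_{i+1} = (107 - m_{i+1}^2)/d_i, a_{i+1} = floor((a_0 + m_{i+1})/d_{i+1}):
  m_1 = 1*10 - 0 = 10, d_1 = (107 - 10^2)/1 = 7/1 = 7, a_1 = floor((10 + 10)/7) = 2.
  m_2 = 7*2 - 10 = 4, d_2 = (107 - 4^2)/7 = 91/7 = 13, a_2 = floor((10 + 4)/13) = 1.
  m_3 = 13*1 - 4 = 9, d_3 = (107 - 9^2)/13 = 26/13 = 2, a_3 = floor((10 + 9)/2) = 9.
  m_4 = 2*9 - 9 = 9, d_4 = (107 - 9^2)/2 = 26/2 = 13, a_4 = floor((10 + 9)/13) = 1.
  m_5 = 13*1 - 9 = 4, d_5 = (107 - 4^2)/13 = 91/13 = 7, a_5 = floor((10 + 4)/7) = 2.
  m_6 = 7*2 - 4 = 10, d_6 = (107 - 10^2)/7 = 7/7 = 1, a_6 = floor((10 + 10)/1) = 20.
  m_7 = 1*20 - 10 = 10, d_7 = (107 - 10^2)/1 = 7/1 = 7: (m_7, d_7) = (m_1, d_1) = (10, 7), so from here the quotients repeat a_1, ..., a_6; the period length is 6.
So sqrt(107) = [10; (2, 1, 9, 1, 2, 20)] with period length k = 6.
k is even, so the fundamental solution of x^2 - 107y^2 = 1 is (p_{k-1}, q_{k-1}) = (p_5, q_5); compute convergents through index 5.
Convergents (p_i = a_i*p_{i-1} + p_{i-2}, q_i = a_i*q_{i-1} + q_{i-2} with p_{-2}=0, p_{-1}=1, q_{-2}=1, q_{-1}=0):
  i=0: a_0=10, p_0 = 10*1 + 0 = 10, q_0 = 10*0 + 1 = 1.
  i=1: a_1=2, p_1 = 2*10 + 1 = 21, q_1 = 2*1 + 0 = 2.
  i=2: a_2=1, p_2 = 1*21 + 10 = 31, q_2 = 1*2 + 1 = 3.
  i=3: a_3=9, p_3 = 9*31 + 21 = 300, q_3 = 9*3 + 2 = 29.
  i=4: a_4=1, p_4 = 1*300 + 31 = 331, q_4 = 1*29 + 3 = 32.
  i=5: a_5=2, p_5 = 2*331 + 300 = 962, q_5 = 2*32 + 29 = 93.
Check: 962^2 - 107*93^2 = 925444 - 925443 = 1, so (x, y) = (962, 93) solves the equation, and by the theorem it is the least positive solution.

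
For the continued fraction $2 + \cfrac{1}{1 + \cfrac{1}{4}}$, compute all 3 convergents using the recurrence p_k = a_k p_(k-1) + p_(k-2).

Using the convergent recurrence p_i = a_i*p_{i-1} + p_{i-2}, q_i = a_i*q_{i-1} + q_{i-2} with p_{-2}=0, p_{-1}=1, q_{-2}=1, q_{-1}=0:
  i=0: a_0=2, p_0 = 2*1 + 0 = 2, q_0 = 2*0 + 1 = 1.
  i=1: a_1=1, p_1 = 1*2 + 1 = 3, q_1 = 1*1 + 0 = 1.
  i=2: a_2=4, p_2 = 4*3 + 2 = 14, q_2 = 4*1 + 1 = 5.

2/1, 3/1, 14/5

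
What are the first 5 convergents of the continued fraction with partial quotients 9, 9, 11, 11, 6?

Using the convergent recurrence p_i = a_i*p_{i-1} + p_{i-2}, q_i = a_i*q_{i-1} + q_{i-2} with p_{-2}=0, p_{-1}=1, q_{-2}=1, q_{-1}=0:
  i=0: a_0=9, p_0 = 9*1 + 0 = 9, q_0 = 9*0 + 1 = 1.
  i=1: a_1=9, p_1 = 9*9 + 1 = 82, q_1 = 9*1 + 0 = 9.
  i=2: a_2=11, p_2 = 11*82 + 9 = 911, q_2 = 11*9 + 1 = 100.
  i=3: a_3=11, p_3 = 11*911 + 82 = 10103, q_3 = 11*100 + 9 = 1109.
  i=4: a_4=6, p_4 = 6*10103 + 911 = 61529, q_4 = 6*1109 + 100 = 6754.

9/1, 82/9, 911/100, 10103/1109, 61529/6754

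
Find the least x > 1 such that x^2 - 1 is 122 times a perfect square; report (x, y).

(x, y) = (243, 22)

First expand sqrt(122) as a continued fraction. With x_i = (sqrt(122) + m_i)/d_i and (m_0, d_0) = (0, 1): a_0 = floor(sqrt(122)) = 11, since 11^2 = 121 <= 122 < 144 = 12^2.
Iterate m_{i+1} = d_i*a_i - m_i, d_{i+1} = (122 - m_{i+1}^2)/d_i, a_{i+1} = floor((a_0 + m_{i+1})/d_{i+1}):
  m_1 = 1*11 - 0 = 11, d_1 = (122 - 11^2)/1 = 1/1 = 1, a_1 = floor((11 + 11)/1) = 22.
  m_2 = 1*22 - 11 = 11, d_2 = (122 - 11^2)/1 = 1/1 = 1: (m_2, d_2) = (m_1, d_1) = (11, 1), so from here the quotient a_1 repeats; the period length is 1.
So sqrt(122) = [11; (22)] with period length k = 1.
k is odd, so (p_{k-1}, q_{k-1}) only solves x^2 - 122y^2 = -1 and the fundamental solution of x^2 - 122y^2 = 1 is (p_{2k-1}, q_{2k-1}) = (p_1, q_1); compute convergents through index 1, running through the period twice.
Convergents (p_i = a_i*p_{i-1} + p_{i-2}, q_i = a_i*q_{i-1} + q_{i-2} with p_{-2}=0, p_{-1}=1, q_{-2}=1, q_{-1}=0):
  i=0: a_0=11, p_0 = 11*1 + 0 = 11, q_0 = 11*0 + 1 = 1.
  i=1: a_1=22, p_1 = 22*11 + 1 = 243, q_1 = 22*1 + 0 = 22.
Indeed p_0^2 - 122*q_0^2 = 121 - 122 = -1, not +1.
Check: 243^2 - 122*22^2 = 59049 - 59048 = 1, so (x, y) = (243, 22) solves the equation, and by the theorem it is the least positive solution.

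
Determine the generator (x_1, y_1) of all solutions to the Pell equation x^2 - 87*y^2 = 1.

(x, y) = (28, 3)

First expand sqrt(87) as a continued fraction. With x_i = (sqrt(87) + m_i)/d_i and (m_0, d_0) = (0, 1): a_0 = floor(sqrt(87)) = 9, since 9^2 = 81 <= 87 < 100 = 10^2.
Iterate m_{i+1} = d_i*a_i - m_i, d_{i+1} = (87 - m_{i+1}^2)/d_i, a_{i+1} = floor((a_0 + m_{i+1})/d_{i+1}):
  m_1 = 1*9 - 0 = 9, d_1 = (87 - 9^2)/1 = 6/1 = 6, a_1 = floor((9 + 9)/6) = 3.
  m_2 = 6*3 - 9 = 9, d_2 = (87 - 9^2)/6 = 6/6 = 1, a_2 = floor((9 + 9)/1) = 18.
  m_3 = 1*18 - 9 = 9, d_3 = (87 - 9^2)/1 = 6/1 = 6: (m_3, d_3) = (m_1, d_1) = (9, 6), so from here the quotients repeat a_1, a_2; the period length is 2.
So sqrt(87) = [9; (3, 18)] with period length k = 2.
k is even, so the fundamental solution of x^2 - 87y^2 = 1 is (p_{k-1}, q_{k-1}) = (p_1, q_1); compute convergents through index 1.
Convergents (p_i = a_i*p_{i-1} + p_{i-2}, q_i = a_i*q_{i-1} + q_{i-2} with p_{-2}=0, p_{-1}=1, q_{-2}=1, q_{-1}=0):
  i=0: a_0=9, p_0 = 9*1 + 0 = 9, q_0 = 9*0 + 1 = 1.
  i=1: a_1=3, p_1 = 3*9 + 1 = 28, q_1 = 3*1 + 0 = 3.
Check: 28^2 - 87*3^2 = 784 - 783 = 1, so (x, y) = (28, 3) solves the equation, and by the theorem it is the least positive solution.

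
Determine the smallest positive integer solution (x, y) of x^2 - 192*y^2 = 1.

First expand sqrt(192) as a continued fraction. With x_i = (sqrt(192) + m_i)/d_i and (m_0, d_0) = (0, 1): a_0 = floor(sqrt(192)) = 13, since 13^2 = 169 <= 192 < 196 = 14^2.
Iterate m_{i+1} = d_i*a_i - m_i, d_{i+1} = (192 - m_{i+1}^2)/d_i, a_{i+1} = floor((a_0 + m_{i+1})/d_{i+1}):
  m_1 = 1*13 - 0 = 13, d_1 = (192 - 13^2)/1 = 23/1 = 23, a_1 = floor((13 + 13)/23) = 1.
  m_2 = 23*1 - 13 = 10, d_2 = (192 - 10^2)/23 = 92/23 = 4, a_2 = floor((13 + 10)/4) = 5.
  m_3 = 4*5 - 10 = 10, d_3 = (192 - 10^2)/4 = 92/4 = 23, a_3 = floor((13 + 10)/23) = 1.
  m_4 = 23*1 - 10 = 13, d_4 = (192 - 13^2)/23 = 23/23 = 1, a_4 = floor((13 + 13)/1) = 26.
  m_5 = 1*26 - 13 = 13, d_5 = (192 - 13^2)/1 = 23/1 = 23: (m_5, d_5) = (m_1, d_1) = (13, 23), so from here the quotients repeat a_1, ..., a_4; the period length is 4.
So sqrt(192) = [13; (1, 5, 1, 26)] with period length k = 4.
k is even, so the fundamental solution of x^2 - 192y^2 = 1 is (p_{k-1}, q_{k-1}) = (p_3, q_3); compute convergents through index 3.
Convergents (p_i = a_i*p_{i-1} + p_{i-2}, q_i = a_i*q_{i-1} + q_{i-2} with p_{-2}=0, p_{-1}=1, q_{-2}=1, q_{-1}=0):
  i=0: a_0=13, p_0 = 13*1 + 0 = 13, q_0 = 13*0 + 1 = 1.
  i=1: a_1=1, p_1 = 1*13 + 1 = 14, q_1 = 1*1 + 0 = 1.
  i=2: a_2=5, p_2 = 5*14 + 13 = 83, q_2 = 5*1 + 1 = 6.
  i=3: a_3=1, p_3 = 1*83 + 14 = 97, q_3 = 1*6 + 1 = 7.
Check: 97^2 - 192*7^2 = 9409 - 9408 = 1, so (x, y) = (97, 7) solves the equation, and by the theorem it is the least positive solution.

(x, y) = (97, 7)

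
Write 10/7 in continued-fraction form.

Run the Euclidean algorithm on 10 and 7; the successive quotients are the partial quotients a_0, a_1, ... (each step inverts the fractional part left over by the previous one):
  10 = 1*7 + 3, so a_0 = 1.
  7 = 2*3 + 1, so a_1 = 2.
  3 = 3*1 + 0, so a_2 = 3.
The remainder reaches 0 after 3 divisions, so the expansion has 3 partial quotients, read off in order.

[1; 2, 3]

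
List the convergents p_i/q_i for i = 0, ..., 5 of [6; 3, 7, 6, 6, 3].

6/1, 19/3, 139/22, 853/135, 5257/832, 16624/2631

Using the convergent recurrence p_i = a_i*p_{i-1} + p_{i-2}, q_i = a_i*q_{i-1} + q_{i-2} with p_{-2}=0, p_{-1}=1, q_{-2}=1, q_{-1}=0:
  i=0: a_0=6, p_0 = 6*1 + 0 = 6, q_0 = 6*0 + 1 = 1.
  i=1: a_1=3, p_1 = 3*6 + 1 = 19, q_1 = 3*1 + 0 = 3.
  i=2: a_2=7, p_2 = 7*19 + 6 = 139, q_2 = 7*3 + 1 = 22.
  i=3: a_3=6, p_3 = 6*139 + 19 = 853, q_3 = 6*22 + 3 = 135.
  i=4: a_4=6, p_4 = 6*853 + 139 = 5257, q_4 = 6*135 + 22 = 832.
  i=5: a_5=3, p_5 = 3*5257 + 853 = 16624, q_5 = 3*832 + 135 = 2631.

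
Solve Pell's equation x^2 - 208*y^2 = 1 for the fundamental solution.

First expand sqrt(208) as a continued fraction. With x_i = (sqrt(208) + m_i)/d_i and (m_0, d_0) = (0, 1): a_0 = floor(sqrt(208)) = 14, since 14^2 = 196 <= 208 < 225 = 15^2.
Iterate m_{i+1} = d_i*a_i - m_i, d_{i+1} = (208 - m_{i+1}^2)/d_i, a_{i+1} = floor((a_0 + m_{i+1})/d_{i+1}):
  m_1 = 1*14 - 0 = 14, d_1 = (208 - 14^2)/1 = 12/1 = 12, a_1 = floor((14 + 14)/12) = 2.
  m_2 = 12*2 - 14 = 10, d_2 = (208 - 10^2)/12 = 108/12 = 9, a_2 = floor((14 + 10)/9) = 2.
  m_3 = 9*2 - 10 = 8, d_3 = (208 - 8^2)/9 = 144/9 = 16, a_3 = floor((14 + 8)/16) = 1.
  m_4 = 16*1 - 8 = 8, d_4 = (208 - 8^2)/16 = 144/16 = 9, a_4 = floor((14 + 8)/9) = 2.
  m_5 = 9*2 - 8 = 10, d_5 = (208 - 10^2)/9 = 108/9 = 12, a_5 = floor((14 + 10)/12) = 2.
  m_6 = 12*2 - 10 = 14, d_6 = (208 - 14^2)/12 = 12/12 = 1, a_6 = floor((14 + 14)/1) = 28.
  m_7 = 1*28 - 14 = 14, d_7 = (208 - 14^2)/1 = 12/1 = 12: (m_7, d_7) = (m_1, d_1) = (14, 12), so from here the quotients repeat a_1, ..., a_6; the period length is 6.
So sqrt(208) = [14; (2, 2, 1, 2, 2, 28)] with period length k = 6.
k is even, so the fundamental solution of x^2 - 208y^2 = 1 is (p_{k-1}, q_{k-1}) = (p_5, q_5); compute convergents through index 5.
Convergents (p_i = a_i*p_{i-1} + p_{i-2}, q_i = a_i*q_{i-1} + q_{i-2} with p_{-2}=0, p_{-1}=1, q_{-2}=1, q_{-1}=0):
  i=0: a_0=14, p_0 = 14*1 + 0 = 14, q_0 = 14*0 + 1 = 1.
  i=1: a_1=2, p_1 = 2*14 + 1 = 29, q_1 = 2*1 + 0 = 2.
  i=2: a_2=2, p_2 = 2*29 + 14 = 72, q_2 = 2*2 + 1 = 5.
  i=3: a_3=1, p_3 = 1*72 + 29 = 101, q_3 = 1*5 + 2 = 7.
  i=4: a_4=2, p_4 = 2*101 + 72 = 274, q_4 = 2*7 + 5 = 19.
  i=5: a_5=2, p_5 = 2*274 + 101 = 649, q_5 = 2*19 + 7 = 45.
Check: 649^2 - 208*45^2 = 421201 - 421200 = 1, so (x, y) = (649, 45) solves the equation, and by the theorem it is the least positive solution.

(x, y) = (649, 45)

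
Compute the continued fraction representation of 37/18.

Run the Euclidean algorithm on 37 and 18; the successive quotients are the partial quotients a_0, a_1, ... (each step inverts the fractional part left over by the previous one):
  37 = 2*18 + 1, so a_0 = 2.
  18 = 18*1 + 0, so a_1 = 18.
The remainder reaches 0 after 2 divisions, so the expansion has 2 partial quotients, read off in order.

[2; 18]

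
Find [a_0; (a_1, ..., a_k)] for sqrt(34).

Write x_i = (sqrt(34) + m_i)/d_i with (m_0, d_0) = (0, 1). a_0 = floor(sqrt(34)) = 5, since 5^2 = 25 <= 34 < 36 = 6^2.
Iterate m_{i+1} = d_i*a_i - m_i, d_{i+1} = (34 - m_{i+1}^2)/d_i, a_{i+1} = floor((a_0 + m_{i+1})/d_{i+1}):
  m_1 = 1*5 - 0 = 5, d_1 = (34 - 5^2)/1 = 9/1 = 9, a_1 = floor((5 + 5)/9) = 1.
  m_2 = 9*1 - 5 = 4, d_2 = (34 - 4^2)/9 = 18/9 = 2, a_2 = floor((5 + 4)/2) = 4.
  m_3 = 2*4 - 4 = 4, d_3 = (34 - 4^2)/2 = 18/2 = 9, a_3 = floor((5 + 4)/9) = 1.
  m_4 = 9*1 - 4 = 5, d_4 = (34 - 5^2)/9 = 9/9 = 1, a_4 = floor((5 + 5)/1) = 10.
  m_5 = 1*10 - 5 = 5, d_5 = (34 - 5^2)/1 = 9/1 = 9: (m_5, d_5) = (m_1, d_1) = (5, 9), so from here the quotients repeat a_1, ..., a_4; the period length is 4.
Hence the expansion of sqrt(34) is a_0 = 5 followed by the repeating block 1, 4, 1, 10 (period 4).

[5; (1, 4, 1, 10)]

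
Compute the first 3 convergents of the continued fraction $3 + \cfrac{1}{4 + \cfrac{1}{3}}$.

3/1, 13/4, 42/13

Using the convergent recurrence p_i = a_i*p_{i-1} + p_{i-2}, q_i = a_i*q_{i-1} + q_{i-2} with p_{-2}=0, p_{-1}=1, q_{-2}=1, q_{-1}=0:
  i=0: a_0=3, p_0 = 3*1 + 0 = 3, q_0 = 3*0 + 1 = 1.
  i=1: a_1=4, p_1 = 4*3 + 1 = 13, q_1 = 4*1 + 0 = 4.
  i=2: a_2=3, p_2 = 3*13 + 3 = 42, q_2 = 3*4 + 1 = 13.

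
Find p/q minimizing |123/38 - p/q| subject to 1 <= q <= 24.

68/21

Expand x = 123/38 as a continued fraction with the Euclidean algorithm:
  123 = 3*38 + 9, so a_0 = 3.
  38 = 4*9 + 2, so a_1 = 4.
  9 = 4*2 + 1, so a_2 = 4.
  2 = 2*1 + 0, so a_3 = 2.
so x = [3; 4, 4, 2].
Convergents (p_i = a_i*p_{i-1} + p_{i-2}, q_i = a_i*q_{i-1} + q_{i-2} with p_{-2}=0, p_{-1}=1, q_{-2}=1, q_{-1}=0), until the denominator exceeds 24:
  i=0: a_0=3, p_0 = 3*1 + 0 = 3, q_0 = 3*0 + 1 = 1.
  i=1: a_1=4, p_1 = 4*3 + 1 = 13, q_1 = 4*1 + 0 = 4.
  i=2: a_2=4, p_2 = 4*13 + 3 = 55, q_2 = 4*4 + 1 = 17.
  i=3: a_3=2, p_3 = 2*55 + 13 = 123, q_3 = 2*17 + 4 = 38.
q_3 = 38 > 24, so the last convergent with denominator <= 24 is p_2/q_2 = 55/17.
The closest fraction with denominator <= 24 is either p_2/q_2 or the intermediate fraction (k*p_2 + p_1)/(k*q_2 + q_1) with the largest k >= 1 whose denominator stays <= 24; these approach x as k grows, and every other convergent or intermediate fraction in range is farther away.
Largest k: floor((24 - q_1)/q_2) = floor((24 - 4)/17) = 1.
That gives (1*55 + 13)/(1*17 + 4) = 68/21.
Compare the errors: |x - 55/17| = |123*17 - 55*38|/(38*17) = 1/646, and |x - 68/21| = |123*21 - 68*38|/(38*21) = 1/798.
Cross-multiplying, 1*646 = 646 < 798 = 1*798, so 1/798 is smaller: the intermediate fraction 68/21 is closer to x than 55/17.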